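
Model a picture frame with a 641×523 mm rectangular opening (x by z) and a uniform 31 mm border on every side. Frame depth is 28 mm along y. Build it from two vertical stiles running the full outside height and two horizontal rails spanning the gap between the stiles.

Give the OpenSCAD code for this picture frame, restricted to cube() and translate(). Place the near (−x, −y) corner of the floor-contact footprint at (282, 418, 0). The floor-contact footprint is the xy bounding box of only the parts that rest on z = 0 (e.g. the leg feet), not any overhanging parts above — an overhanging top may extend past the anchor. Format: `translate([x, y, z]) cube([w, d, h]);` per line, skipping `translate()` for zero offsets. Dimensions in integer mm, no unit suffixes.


translate([282, 418, 0]) cube([31, 28, 585]);
translate([954, 418, 0]) cube([31, 28, 585]);
translate([313, 418, 0]) cube([641, 28, 31]);
translate([313, 418, 554]) cube([641, 28, 31]);


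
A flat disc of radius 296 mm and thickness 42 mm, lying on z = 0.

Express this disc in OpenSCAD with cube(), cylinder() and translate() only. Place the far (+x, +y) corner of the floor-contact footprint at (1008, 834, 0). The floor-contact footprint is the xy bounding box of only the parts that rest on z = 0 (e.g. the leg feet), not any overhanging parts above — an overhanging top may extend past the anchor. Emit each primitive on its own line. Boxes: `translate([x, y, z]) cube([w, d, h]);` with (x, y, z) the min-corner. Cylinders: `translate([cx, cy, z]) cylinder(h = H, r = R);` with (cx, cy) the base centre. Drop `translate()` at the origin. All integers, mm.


translate([712, 538, 0]) cylinder(h = 42, r = 296);


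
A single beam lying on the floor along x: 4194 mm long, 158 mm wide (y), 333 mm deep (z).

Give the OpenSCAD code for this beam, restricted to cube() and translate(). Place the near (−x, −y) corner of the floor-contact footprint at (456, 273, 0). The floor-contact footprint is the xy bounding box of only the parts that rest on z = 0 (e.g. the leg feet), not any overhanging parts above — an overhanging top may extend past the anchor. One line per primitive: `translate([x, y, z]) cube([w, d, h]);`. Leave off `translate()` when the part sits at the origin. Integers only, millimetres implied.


translate([456, 273, 0]) cube([4194, 158, 333]);


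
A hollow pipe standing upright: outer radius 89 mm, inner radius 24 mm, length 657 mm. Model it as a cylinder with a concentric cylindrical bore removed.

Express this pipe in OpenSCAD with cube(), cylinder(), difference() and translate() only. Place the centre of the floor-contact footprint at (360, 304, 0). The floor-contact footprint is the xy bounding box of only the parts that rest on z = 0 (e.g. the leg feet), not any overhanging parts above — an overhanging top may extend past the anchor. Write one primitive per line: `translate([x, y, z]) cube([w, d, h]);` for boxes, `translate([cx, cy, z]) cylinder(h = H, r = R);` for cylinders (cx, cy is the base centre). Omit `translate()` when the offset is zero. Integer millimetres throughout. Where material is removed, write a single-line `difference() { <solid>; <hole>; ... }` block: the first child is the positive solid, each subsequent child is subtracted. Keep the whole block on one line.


difference() { translate([360, 304, 0]) cylinder(h = 657, r = 89); translate([360, 304, 0]) cylinder(h = 657, r = 24); }


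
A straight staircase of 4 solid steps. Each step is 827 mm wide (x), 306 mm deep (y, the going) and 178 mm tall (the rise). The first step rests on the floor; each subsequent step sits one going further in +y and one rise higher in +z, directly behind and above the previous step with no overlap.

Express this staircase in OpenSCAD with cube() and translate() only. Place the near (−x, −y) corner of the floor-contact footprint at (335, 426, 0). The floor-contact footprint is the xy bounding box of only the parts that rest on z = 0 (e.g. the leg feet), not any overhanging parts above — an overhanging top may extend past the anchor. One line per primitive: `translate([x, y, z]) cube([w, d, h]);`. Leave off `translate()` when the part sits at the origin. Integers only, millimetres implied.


translate([335, 426, 0]) cube([827, 306, 178]);
translate([335, 732, 178]) cube([827, 306, 178]);
translate([335, 1038, 356]) cube([827, 306, 178]);
translate([335, 1344, 534]) cube([827, 306, 178]);


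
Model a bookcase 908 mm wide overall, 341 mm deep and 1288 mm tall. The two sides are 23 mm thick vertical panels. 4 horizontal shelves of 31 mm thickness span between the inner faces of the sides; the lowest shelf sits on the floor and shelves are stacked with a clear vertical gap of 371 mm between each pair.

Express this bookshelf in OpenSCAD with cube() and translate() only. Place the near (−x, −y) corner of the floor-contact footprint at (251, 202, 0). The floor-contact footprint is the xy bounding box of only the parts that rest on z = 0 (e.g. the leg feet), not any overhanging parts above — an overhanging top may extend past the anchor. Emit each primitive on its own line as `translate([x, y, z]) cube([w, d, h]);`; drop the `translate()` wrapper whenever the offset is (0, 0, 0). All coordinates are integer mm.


translate([251, 202, 0]) cube([23, 341, 1288]);
translate([1136, 202, 0]) cube([23, 341, 1288]);
translate([274, 202, 0]) cube([862, 341, 31]);
translate([274, 202, 402]) cube([862, 341, 31]);
translate([274, 202, 804]) cube([862, 341, 31]);
translate([274, 202, 1206]) cube([862, 341, 31]);


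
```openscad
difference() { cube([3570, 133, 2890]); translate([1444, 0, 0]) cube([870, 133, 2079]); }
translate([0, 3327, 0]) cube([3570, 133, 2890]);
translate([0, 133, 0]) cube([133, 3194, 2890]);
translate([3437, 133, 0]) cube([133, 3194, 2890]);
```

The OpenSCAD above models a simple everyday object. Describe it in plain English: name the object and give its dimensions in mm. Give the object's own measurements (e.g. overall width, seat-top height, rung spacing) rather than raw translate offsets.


A single room: four walls, each 2890 mm tall and 133 mm thick, enclosing an outside footprint 3570×3460 mm (x × y), no floor or roof. The front and back walls (−y and +y sides) run the full x-width; the side walls fit between their inner faces. A door opening 870 mm wide and 2079 mm tall is cut through the front wall from the floor up, its −x edge 1444 mm from the wall's −x end.


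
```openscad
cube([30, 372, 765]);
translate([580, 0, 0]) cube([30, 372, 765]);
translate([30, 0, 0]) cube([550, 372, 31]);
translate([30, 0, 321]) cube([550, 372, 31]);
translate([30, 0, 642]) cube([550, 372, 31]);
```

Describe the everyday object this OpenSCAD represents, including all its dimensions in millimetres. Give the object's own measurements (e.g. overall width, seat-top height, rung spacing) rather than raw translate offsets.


An open bookshelf. Two side panels, each 30 mm thick, 372 mm deep and 765 mm tall, stand 610 mm apart (outside-to-outside). Between them sit 3 shelves, each 31 mm thick and 372 mm deep, spanning the full gap between the sides. The bottom shelf rests on the floor (its underside at z = 0) and the clear gap between one shelf's top and the next shelf's underside is 290 mm.


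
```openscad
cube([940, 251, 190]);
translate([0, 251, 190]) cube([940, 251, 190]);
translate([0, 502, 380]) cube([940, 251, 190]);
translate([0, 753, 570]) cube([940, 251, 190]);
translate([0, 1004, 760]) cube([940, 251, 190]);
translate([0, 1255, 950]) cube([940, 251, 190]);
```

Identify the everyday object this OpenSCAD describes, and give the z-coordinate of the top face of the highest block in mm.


A staircase. The total rise is 1140 mm.

6 identical blocks, each offset up and back from the previous — a staircase. Each step is 190 mm tall and there are 6 of them, so the total rise is 6 × 190 = 1140 mm.


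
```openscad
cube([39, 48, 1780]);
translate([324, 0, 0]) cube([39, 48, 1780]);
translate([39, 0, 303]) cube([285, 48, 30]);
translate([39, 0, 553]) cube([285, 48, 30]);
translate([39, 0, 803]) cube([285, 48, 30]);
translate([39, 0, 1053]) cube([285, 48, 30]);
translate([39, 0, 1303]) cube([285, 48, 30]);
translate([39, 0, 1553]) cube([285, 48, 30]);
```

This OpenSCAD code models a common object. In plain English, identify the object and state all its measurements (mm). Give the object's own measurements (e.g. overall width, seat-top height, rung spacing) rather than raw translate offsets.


A straight ladder. Two 39×48 mm vertical rails, 1780 mm tall, stand 363 mm apart (outside-to-outside) with their front faces coplanar on the −y side. 6 rungs, each 48 mm deep and 30 mm tall, span between the inner faces of the rails, front faces flush with the rails. The lowest rung's underside is at z = 303 mm and rungs are spaced 250 mm apart (underside to underside).


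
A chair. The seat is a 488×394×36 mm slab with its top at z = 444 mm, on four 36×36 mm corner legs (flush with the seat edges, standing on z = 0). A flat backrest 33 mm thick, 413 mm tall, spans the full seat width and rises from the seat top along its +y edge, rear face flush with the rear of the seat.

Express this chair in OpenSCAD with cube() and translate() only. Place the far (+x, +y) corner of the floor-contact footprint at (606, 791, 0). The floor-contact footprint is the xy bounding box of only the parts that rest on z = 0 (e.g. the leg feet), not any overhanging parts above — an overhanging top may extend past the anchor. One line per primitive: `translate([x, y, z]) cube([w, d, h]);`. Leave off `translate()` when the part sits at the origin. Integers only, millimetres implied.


translate([118, 397, 408]) cube([488, 394, 36]);
translate([118, 397, 0]) cube([36, 36, 408]);
translate([570, 397, 0]) cube([36, 36, 408]);
translate([118, 755, 0]) cube([36, 36, 408]);
translate([570, 755, 0]) cube([36, 36, 408]);
translate([118, 758, 444]) cube([488, 33, 413]);


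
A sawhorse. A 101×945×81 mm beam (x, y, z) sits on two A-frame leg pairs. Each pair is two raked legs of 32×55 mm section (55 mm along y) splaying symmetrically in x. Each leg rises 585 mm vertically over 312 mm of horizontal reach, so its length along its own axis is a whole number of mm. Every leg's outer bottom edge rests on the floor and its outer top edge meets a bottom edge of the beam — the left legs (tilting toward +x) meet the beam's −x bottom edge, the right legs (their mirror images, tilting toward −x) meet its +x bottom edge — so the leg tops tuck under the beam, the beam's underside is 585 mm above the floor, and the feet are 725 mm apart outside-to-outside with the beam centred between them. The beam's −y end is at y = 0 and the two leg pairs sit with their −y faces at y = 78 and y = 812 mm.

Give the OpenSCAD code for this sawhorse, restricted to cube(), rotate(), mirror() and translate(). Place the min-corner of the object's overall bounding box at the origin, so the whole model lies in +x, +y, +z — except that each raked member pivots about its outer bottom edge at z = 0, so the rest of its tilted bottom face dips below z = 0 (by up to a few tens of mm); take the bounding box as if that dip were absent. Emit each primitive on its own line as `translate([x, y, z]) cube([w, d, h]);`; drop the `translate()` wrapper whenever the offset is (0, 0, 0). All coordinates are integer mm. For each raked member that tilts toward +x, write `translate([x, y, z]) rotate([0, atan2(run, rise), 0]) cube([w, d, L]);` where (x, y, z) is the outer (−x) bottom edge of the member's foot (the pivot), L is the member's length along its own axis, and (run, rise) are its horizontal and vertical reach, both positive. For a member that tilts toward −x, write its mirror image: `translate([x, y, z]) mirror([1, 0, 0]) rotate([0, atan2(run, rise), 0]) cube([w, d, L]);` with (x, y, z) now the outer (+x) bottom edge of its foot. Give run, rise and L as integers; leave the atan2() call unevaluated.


translate([312, 0, 585]) cube([101, 945, 81]);
translate([0, 78, 0]) rotate([0, atan2(312, 585), 0]) cube([32, 55, 663]);
translate([725, 78, 0]) mirror([1, 0, 0]) rotate([0, atan2(312, 585), 0]) cube([32, 55, 663]);
translate([0, 812, 0]) rotate([0, atan2(312, 585), 0]) cube([32, 55, 663]);
translate([725, 812, 0]) mirror([1, 0, 0]) rotate([0, atan2(312, 585), 0]) cube([32, 55, 663]);


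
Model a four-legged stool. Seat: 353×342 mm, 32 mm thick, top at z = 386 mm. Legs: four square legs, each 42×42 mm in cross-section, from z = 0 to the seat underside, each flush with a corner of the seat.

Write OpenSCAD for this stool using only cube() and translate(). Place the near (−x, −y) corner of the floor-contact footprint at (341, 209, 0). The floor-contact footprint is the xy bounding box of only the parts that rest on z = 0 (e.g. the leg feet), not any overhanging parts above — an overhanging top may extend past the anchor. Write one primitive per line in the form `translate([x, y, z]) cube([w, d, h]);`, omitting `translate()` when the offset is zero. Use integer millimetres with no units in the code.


// leg_h = 386 - 32 = 354
translate([341, 209, 354]) cube([353, 342, 32]);
translate([341, 209, 0]) cube([42, 42, 354]);
translate([652, 209, 0]) cube([42, 42, 354]);
translate([341, 509, 0]) cube([42, 42, 354]);
translate([652, 509, 0]) cube([42, 42, 354]);


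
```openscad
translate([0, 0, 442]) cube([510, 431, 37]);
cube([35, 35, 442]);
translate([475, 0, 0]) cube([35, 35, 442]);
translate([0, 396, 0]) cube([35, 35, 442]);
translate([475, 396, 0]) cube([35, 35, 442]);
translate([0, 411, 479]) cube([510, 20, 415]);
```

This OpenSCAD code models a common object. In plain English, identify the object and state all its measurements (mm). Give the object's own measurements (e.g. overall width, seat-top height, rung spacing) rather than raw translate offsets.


A chair. The seat is a 510×431×37 mm slab with its top at z = 479 mm, on four 35×35 mm corner legs (flush with the seat edges, standing on z = 0). A flat backrest 20 mm thick, 415 mm tall, spans the full seat width and rises from the seat top along its +y edge, rear face flush with the rear of the seat.


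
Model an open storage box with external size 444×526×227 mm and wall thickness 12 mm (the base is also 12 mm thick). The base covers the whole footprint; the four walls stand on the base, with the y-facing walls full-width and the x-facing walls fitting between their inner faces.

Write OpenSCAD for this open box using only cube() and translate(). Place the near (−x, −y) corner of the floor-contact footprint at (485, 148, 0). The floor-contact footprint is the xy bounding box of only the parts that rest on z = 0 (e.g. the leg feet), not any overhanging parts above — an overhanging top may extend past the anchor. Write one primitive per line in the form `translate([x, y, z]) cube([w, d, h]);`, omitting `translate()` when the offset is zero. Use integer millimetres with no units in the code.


translate([485, 148, 0]) cube([444, 526, 12]);
translate([485, 148, 12]) cube([444, 12, 215]);
translate([485, 662, 12]) cube([444, 12, 215]);
translate([485, 160, 12]) cube([12, 502, 215]);
translate([917, 160, 12]) cube([12, 502, 215]);


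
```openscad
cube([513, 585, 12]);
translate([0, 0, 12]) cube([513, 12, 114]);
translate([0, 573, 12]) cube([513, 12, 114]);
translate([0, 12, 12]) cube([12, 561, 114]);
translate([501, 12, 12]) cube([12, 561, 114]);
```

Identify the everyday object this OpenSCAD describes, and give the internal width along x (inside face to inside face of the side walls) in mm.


An open box. The internal width is 489 mm.

A 513×585 base slab with four walls standing on it — an open box. The base is 513 mm wide and the walls are 12 mm thick, so the internal width is 513 − 2 × 12 = 489 mm.


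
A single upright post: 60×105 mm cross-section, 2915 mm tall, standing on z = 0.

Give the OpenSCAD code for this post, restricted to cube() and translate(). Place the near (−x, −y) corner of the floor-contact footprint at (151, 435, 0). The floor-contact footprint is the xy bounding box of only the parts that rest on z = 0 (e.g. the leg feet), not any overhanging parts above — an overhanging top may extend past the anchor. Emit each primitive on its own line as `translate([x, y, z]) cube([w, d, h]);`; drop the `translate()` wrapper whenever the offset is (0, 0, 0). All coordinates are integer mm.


translate([151, 435, 0]) cube([60, 105, 2915]);


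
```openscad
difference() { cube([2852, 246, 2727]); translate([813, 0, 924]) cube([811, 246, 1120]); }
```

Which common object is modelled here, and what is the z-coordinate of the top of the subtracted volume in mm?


A wall with a window opening. The window head height is 2044 mm.

A wall with a rectangular opening subtracted — a window. Sill at z = 924, opening 1120 mm tall, so the head is at 924 + 1120 = 2044 mm.


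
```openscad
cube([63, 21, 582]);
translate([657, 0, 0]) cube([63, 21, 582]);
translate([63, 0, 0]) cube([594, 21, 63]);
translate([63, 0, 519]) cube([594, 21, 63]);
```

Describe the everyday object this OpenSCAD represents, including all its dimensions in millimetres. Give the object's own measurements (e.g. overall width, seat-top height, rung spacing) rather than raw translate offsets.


A rectangular picture frame lying in the x–z plane (depth along y). The opening is 594 mm wide (x) by 456 mm tall (z), surrounded by a border 63 mm wide on all four sides. The frame is 21 mm deep and is made of two full-height vertical stiles with two horizontal rails fitted between them.


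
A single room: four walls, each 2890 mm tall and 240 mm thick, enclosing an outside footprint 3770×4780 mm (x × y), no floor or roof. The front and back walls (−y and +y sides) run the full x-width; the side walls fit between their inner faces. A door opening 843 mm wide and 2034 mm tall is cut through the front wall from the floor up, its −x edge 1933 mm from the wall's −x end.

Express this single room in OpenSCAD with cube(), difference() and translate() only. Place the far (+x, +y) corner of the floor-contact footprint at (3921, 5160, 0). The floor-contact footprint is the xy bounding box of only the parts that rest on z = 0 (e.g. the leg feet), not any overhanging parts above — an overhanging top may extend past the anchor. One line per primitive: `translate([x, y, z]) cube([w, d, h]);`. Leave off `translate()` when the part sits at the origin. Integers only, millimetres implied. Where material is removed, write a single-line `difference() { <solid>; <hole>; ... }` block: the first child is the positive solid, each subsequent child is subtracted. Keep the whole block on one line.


difference() { translate([151, 380, 0]) cube([3770, 240, 2890]); translate([2084, 380, 0]) cube([843, 240, 2034]); }
translate([151, 4920, 0]) cube([3770, 240, 2890]);
translate([151, 620, 0]) cube([240, 4300, 2890]);
translate([3681, 620, 0]) cube([240, 4300, 2890]);


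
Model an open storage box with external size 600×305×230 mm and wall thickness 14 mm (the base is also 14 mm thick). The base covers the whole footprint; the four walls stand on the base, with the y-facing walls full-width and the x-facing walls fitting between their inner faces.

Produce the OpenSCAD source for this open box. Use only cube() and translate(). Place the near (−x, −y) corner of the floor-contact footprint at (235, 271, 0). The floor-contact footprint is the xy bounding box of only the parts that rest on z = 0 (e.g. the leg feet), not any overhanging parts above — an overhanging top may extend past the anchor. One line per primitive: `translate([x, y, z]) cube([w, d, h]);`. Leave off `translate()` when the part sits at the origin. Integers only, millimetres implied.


translate([235, 271, 0]) cube([600, 305, 14]);
translate([235, 271, 14]) cube([600, 14, 216]);
translate([235, 562, 14]) cube([600, 14, 216]);
translate([235, 285, 14]) cube([14, 277, 216]);
translate([821, 285, 14]) cube([14, 277, 216]);


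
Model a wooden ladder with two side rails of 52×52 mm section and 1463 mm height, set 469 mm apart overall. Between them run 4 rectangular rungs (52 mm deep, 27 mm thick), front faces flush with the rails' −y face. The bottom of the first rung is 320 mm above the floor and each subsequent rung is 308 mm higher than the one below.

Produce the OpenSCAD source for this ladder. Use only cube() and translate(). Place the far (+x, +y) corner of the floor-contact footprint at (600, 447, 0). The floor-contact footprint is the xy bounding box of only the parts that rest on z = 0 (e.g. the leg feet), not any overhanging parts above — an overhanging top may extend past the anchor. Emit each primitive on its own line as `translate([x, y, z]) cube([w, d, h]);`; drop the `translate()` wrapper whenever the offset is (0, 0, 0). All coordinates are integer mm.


// rung span = 469 - 2*52 = 365
// rung[k] z = 320 + k*308
translate([131, 395, 0]) cube([52, 52, 1463]);
translate([548, 395, 0]) cube([52, 52, 1463]);
translate([183, 395, 320]) cube([365, 52, 27]);
translate([183, 395, 628]) cube([365, 52, 27]);
translate([183, 395, 936]) cube([365, 52, 27]);
translate([183, 395, 1244]) cube([365, 52, 27]);


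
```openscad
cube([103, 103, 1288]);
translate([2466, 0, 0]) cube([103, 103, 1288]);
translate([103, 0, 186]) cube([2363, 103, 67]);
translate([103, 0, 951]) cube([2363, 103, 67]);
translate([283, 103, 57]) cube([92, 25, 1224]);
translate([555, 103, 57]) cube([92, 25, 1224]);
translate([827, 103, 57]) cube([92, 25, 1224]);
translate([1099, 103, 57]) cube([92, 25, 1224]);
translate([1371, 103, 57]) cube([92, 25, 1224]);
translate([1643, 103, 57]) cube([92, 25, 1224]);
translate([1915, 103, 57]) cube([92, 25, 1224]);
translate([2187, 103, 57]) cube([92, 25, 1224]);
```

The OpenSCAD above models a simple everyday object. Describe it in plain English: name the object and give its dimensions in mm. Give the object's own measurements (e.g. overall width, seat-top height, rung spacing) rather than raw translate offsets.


A fence section. Two 103×103 mm posts, 1288 mm tall, stand on the floor with a clear span of 2363 mm between their inner faces. Two horizontal rails of 103×67 mm section span the gap between the posts with their undersides at z = 186 mm and z = 951 mm, flush with the posts' −y face. 8 pickets, each 92 mm wide, 25 mm thick and 1224 mm tall, are fixed to the +y face of the rails with their bottoms at z = 57 mm, spaced across the span with a 180 mm gap after the −x post and between neighbouring pickets, with 187 mm left before the +x post.


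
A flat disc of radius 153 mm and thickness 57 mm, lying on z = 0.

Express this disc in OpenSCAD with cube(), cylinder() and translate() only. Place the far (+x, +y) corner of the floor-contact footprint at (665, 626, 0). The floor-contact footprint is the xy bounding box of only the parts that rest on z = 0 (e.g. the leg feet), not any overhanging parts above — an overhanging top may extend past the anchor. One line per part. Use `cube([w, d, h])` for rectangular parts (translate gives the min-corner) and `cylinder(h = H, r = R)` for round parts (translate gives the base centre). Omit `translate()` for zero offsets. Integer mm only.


translate([512, 473, 0]) cylinder(h = 57, r = 153);


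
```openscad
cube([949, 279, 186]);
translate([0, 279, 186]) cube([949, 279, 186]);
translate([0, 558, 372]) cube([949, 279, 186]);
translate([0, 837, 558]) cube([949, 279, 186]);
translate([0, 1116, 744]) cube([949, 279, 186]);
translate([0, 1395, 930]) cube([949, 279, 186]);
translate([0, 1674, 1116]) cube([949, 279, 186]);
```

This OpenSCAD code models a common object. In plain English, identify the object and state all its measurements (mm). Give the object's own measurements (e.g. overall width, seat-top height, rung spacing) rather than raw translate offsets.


A straight staircase of 7 solid steps. Each step is 949 mm wide (x), 279 mm deep (y, the going) and 186 mm tall (the rise). The first step rests on the floor; each subsequent step sits one going further in +y and one rise higher in +z, directly behind and above the previous step with no overlap.


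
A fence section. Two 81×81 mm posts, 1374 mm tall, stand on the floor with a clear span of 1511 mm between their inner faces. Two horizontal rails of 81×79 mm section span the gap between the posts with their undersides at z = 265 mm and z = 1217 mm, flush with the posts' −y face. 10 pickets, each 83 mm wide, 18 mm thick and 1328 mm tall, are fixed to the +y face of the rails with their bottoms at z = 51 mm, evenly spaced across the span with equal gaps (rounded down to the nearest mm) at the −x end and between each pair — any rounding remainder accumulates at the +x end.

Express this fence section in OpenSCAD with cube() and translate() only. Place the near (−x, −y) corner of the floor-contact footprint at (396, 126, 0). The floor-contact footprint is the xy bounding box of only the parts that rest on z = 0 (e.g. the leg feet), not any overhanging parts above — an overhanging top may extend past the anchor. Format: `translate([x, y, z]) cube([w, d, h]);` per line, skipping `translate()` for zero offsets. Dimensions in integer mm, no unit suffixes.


translate([396, 126, 0]) cube([81, 81, 1374]);
translate([1988, 126, 0]) cube([81, 81, 1374]);
translate([477, 126, 265]) cube([1511, 81, 79]);
translate([477, 126, 1217]) cube([1511, 81, 79]);
translate([538, 207, 51]) cube([83, 18, 1328]);
translate([682, 207, 51]) cube([83, 18, 1328]);
translate([826, 207, 51]) cube([83, 18, 1328]);
translate([970, 207, 51]) cube([83, 18, 1328]);
translate([1114, 207, 51]) cube([83, 18, 1328]);
translate([1258, 207, 51]) cube([83, 18, 1328]);
translate([1402, 207, 51]) cube([83, 18, 1328]);
translate([1546, 207, 51]) cube([83, 18, 1328]);
translate([1690, 207, 51]) cube([83, 18, 1328]);
translate([1834, 207, 51]) cube([83, 18, 1328]);


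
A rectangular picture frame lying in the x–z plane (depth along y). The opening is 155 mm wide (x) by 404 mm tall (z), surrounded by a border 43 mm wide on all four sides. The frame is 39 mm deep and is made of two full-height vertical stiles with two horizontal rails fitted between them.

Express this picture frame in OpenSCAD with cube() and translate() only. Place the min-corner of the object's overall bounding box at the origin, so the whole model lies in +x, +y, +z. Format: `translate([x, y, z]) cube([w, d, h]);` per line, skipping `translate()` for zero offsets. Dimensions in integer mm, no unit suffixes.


cube([43, 39, 490]);
translate([198, 0, 0]) cube([43, 39, 490]);
translate([43, 0, 0]) cube([155, 39, 43]);
translate([43, 0, 447]) cube([155, 39, 43]);


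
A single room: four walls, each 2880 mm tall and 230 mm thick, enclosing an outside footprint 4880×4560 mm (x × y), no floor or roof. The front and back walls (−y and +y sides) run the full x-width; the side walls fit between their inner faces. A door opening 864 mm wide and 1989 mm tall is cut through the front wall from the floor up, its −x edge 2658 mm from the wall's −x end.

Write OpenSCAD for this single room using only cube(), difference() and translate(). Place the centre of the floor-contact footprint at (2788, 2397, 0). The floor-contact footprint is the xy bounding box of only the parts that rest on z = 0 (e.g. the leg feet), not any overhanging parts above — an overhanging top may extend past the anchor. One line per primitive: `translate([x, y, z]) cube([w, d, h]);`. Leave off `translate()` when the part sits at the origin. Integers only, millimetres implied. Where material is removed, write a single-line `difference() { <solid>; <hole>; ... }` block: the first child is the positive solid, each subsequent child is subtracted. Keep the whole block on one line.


difference() { translate([348, 117, 0]) cube([4880, 230, 2880]); translate([3006, 117, 0]) cube([864, 230, 1989]); }
translate([348, 4447, 0]) cube([4880, 230, 2880]);
translate([348, 347, 0]) cube([230, 4100, 2880]);
translate([4998, 347, 0]) cube([230, 4100, 2880]);


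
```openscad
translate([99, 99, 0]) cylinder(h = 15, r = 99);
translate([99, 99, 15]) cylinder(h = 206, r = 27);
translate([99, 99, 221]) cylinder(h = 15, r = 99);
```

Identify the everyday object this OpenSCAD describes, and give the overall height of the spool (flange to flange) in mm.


A spool. The overall height is 236 mm.

Three coaxial cylinders, large–small–large — a spool. Two 15 mm flanges and a 206 mm core give 15 + 206 + 15 = 236 mm.


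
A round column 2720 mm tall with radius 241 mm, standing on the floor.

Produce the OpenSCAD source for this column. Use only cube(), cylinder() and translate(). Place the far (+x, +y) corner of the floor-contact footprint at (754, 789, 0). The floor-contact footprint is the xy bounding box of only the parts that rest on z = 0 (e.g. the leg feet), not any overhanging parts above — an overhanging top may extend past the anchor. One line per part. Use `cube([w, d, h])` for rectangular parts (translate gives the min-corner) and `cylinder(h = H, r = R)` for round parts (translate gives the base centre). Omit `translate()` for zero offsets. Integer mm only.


translate([513, 548, 0]) cylinder(h = 2720, r = 241);


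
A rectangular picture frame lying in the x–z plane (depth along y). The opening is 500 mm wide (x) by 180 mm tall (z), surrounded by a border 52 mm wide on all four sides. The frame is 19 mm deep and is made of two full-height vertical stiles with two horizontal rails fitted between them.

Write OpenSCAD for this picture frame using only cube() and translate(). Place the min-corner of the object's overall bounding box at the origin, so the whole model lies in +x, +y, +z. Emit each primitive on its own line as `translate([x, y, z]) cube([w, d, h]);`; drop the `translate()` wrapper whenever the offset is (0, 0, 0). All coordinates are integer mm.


cube([52, 19, 284]);
translate([552, 0, 0]) cube([52, 19, 284]);
translate([52, 0, 0]) cube([500, 19, 52]);
translate([52, 0, 232]) cube([500, 19, 52]);


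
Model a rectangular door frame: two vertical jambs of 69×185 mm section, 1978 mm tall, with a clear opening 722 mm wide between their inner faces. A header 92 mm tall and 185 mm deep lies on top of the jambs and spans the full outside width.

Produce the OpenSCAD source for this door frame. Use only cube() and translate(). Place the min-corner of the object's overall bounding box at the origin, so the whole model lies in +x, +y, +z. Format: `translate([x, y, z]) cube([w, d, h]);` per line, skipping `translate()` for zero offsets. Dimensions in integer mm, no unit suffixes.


cube([69, 185, 1978]);
translate([791, 0, 0]) cube([69, 185, 1978]);
translate([0, 0, 1978]) cube([860, 185, 92]);


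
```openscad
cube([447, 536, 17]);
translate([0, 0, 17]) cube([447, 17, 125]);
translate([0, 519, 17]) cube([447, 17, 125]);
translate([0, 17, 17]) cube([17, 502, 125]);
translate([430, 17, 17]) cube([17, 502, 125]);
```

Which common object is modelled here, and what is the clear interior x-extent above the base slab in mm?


An open box. The internal width is 413 mm.

A 447×536 base slab with four walls standing on it — an open box. The base is 447 mm wide and the walls are 17 mm thick, so the internal width is 447 − 2 × 17 = 413 mm.


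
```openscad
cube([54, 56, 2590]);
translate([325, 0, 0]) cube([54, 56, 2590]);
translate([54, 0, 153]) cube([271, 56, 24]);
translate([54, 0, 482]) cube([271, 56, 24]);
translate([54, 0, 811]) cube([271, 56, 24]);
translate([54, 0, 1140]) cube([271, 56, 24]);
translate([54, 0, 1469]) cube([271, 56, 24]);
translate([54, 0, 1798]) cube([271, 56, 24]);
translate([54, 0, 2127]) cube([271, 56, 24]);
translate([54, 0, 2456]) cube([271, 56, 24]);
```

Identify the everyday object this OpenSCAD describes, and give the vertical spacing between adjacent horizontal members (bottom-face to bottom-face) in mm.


A ladder. The rung spacing is 329 mm.

Two tall 54×56 posts with 8 short bars between them — a ladder. Adjacent rungs sit at z = 153 and z = 482, so the spacing is 482 − 153 = 329 mm.


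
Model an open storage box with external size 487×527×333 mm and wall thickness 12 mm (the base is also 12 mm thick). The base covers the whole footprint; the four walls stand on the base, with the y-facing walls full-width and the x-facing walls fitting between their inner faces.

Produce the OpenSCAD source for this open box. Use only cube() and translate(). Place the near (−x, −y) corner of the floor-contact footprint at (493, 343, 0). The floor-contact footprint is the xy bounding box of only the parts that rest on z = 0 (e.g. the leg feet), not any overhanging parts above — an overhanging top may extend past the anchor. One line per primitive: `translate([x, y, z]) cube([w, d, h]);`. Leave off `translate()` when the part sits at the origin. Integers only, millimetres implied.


translate([493, 343, 0]) cube([487, 527, 12]);
translate([493, 343, 12]) cube([487, 12, 321]);
translate([493, 858, 12]) cube([487, 12, 321]);
translate([493, 355, 12]) cube([12, 503, 321]);
translate([968, 355, 12]) cube([12, 503, 321]);


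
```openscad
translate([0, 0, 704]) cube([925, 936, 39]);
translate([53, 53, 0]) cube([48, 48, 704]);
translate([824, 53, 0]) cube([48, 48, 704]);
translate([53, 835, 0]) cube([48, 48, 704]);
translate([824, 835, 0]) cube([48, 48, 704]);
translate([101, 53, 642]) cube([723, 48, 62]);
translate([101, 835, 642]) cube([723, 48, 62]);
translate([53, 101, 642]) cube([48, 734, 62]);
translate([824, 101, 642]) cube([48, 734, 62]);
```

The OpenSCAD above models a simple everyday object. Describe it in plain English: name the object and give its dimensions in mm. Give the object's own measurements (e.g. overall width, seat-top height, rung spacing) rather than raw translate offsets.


A rectangular dining table. The top is 925×936×39 mm with its upper surface at z = 743 mm. It stands on four 48×48 mm square legs, each inset 53 mm from the nearest pair of top edges, running from the floor to the underside of the top. Four apron rails, 48 mm thick and 62 mm tall, run between adjacent legs with their top edges flush with the underside of the top and their outer faces flush with the legs' outer faces.


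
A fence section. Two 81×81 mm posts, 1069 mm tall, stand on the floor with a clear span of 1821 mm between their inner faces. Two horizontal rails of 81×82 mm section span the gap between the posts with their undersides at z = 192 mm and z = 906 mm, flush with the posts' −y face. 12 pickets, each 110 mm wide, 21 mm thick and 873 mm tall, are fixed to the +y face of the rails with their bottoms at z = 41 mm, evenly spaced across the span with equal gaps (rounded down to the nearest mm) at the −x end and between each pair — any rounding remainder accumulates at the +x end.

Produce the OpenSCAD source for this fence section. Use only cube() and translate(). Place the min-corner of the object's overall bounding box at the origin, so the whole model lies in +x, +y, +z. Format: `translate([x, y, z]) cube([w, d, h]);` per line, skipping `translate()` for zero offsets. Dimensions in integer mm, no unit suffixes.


cube([81, 81, 1069]);
translate([1902, 0, 0]) cube([81, 81, 1069]);
translate([81, 0, 192]) cube([1821, 81, 82]);
translate([81, 0, 906]) cube([1821, 81, 82]);
translate([119, 81, 41]) cube([110, 21, 873]);
translate([267, 81, 41]) cube([110, 21, 873]);
translate([415, 81, 41]) cube([110, 21, 873]);
translate([563, 81, 41]) cube([110, 21, 873]);
translate([711, 81, 41]) cube([110, 21, 873]);
translate([859, 81, 41]) cube([110, 21, 873]);
translate([1007, 81, 41]) cube([110, 21, 873]);
translate([1155, 81, 41]) cube([110, 21, 873]);
translate([1303, 81, 41]) cube([110, 21, 873]);
translate([1451, 81, 41]) cube([110, 21, 873]);
translate([1599, 81, 41]) cube([110, 21, 873]);
translate([1747, 81, 41]) cube([110, 21, 873]);


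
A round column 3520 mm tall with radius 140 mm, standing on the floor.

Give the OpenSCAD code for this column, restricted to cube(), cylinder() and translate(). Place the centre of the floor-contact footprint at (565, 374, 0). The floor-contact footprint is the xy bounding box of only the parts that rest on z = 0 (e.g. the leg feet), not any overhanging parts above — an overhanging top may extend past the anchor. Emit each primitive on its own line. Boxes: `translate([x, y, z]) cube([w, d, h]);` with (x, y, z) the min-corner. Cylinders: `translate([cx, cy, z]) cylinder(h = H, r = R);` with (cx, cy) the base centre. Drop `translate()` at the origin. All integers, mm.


translate([565, 374, 0]) cylinder(h = 3520, r = 140);


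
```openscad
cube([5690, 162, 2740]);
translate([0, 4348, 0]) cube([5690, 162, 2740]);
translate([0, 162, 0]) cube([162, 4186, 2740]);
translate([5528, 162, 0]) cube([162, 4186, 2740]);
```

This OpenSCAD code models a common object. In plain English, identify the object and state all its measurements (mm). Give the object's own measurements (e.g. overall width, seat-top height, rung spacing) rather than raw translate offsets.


The wall frame of a small rectangular building: four walls, each 2740 mm tall and 162 mm thick, enclosing a footprint 5690 mm (x) by 4510 mm (y) outside-to-outside, with no floor or roof. The front and back walls (the −y and +y sides) span the full width; the two side walls fit between them.


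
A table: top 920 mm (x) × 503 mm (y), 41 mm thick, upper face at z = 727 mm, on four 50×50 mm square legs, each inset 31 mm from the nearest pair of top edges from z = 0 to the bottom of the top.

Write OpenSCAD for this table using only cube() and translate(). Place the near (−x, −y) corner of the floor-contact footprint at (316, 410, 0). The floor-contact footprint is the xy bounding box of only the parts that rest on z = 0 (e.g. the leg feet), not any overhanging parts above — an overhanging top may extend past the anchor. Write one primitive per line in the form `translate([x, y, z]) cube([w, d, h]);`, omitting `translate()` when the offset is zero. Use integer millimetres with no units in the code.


translate([285, 379, 686]) cube([920, 503, 41]);
translate([316, 410, 0]) cube([50, 50, 686]);
translate([1124, 410, 0]) cube([50, 50, 686]);
translate([316, 801, 0]) cube([50, 50, 686]);
translate([1124, 801, 0]) cube([50, 50, 686]);


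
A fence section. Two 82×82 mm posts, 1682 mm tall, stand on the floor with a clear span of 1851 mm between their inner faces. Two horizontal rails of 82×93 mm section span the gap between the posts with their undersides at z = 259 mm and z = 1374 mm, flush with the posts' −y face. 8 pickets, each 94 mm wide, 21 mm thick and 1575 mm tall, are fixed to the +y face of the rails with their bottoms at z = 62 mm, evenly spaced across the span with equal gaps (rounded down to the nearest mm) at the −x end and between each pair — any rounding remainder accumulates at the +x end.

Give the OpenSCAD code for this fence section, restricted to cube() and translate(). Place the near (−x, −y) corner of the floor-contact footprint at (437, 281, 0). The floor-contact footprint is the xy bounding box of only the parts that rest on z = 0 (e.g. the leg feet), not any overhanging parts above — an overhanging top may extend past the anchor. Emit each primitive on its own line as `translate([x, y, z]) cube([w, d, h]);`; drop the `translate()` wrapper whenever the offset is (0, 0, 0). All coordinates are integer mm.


translate([437, 281, 0]) cube([82, 82, 1682]);
translate([2370, 281, 0]) cube([82, 82, 1682]);
translate([519, 281, 259]) cube([1851, 82, 93]);
translate([519, 281, 1374]) cube([1851, 82, 93]);
translate([641, 363, 62]) cube([94, 21, 1575]);
translate([857, 363, 62]) cube([94, 21, 1575]);
translate([1073, 363, 62]) cube([94, 21, 1575]);
translate([1289, 363, 62]) cube([94, 21, 1575]);
translate([1505, 363, 62]) cube([94, 21, 1575]);
translate([1721, 363, 62]) cube([94, 21, 1575]);
translate([1937, 363, 62]) cube([94, 21, 1575]);
translate([2153, 363, 62]) cube([94, 21, 1575]);


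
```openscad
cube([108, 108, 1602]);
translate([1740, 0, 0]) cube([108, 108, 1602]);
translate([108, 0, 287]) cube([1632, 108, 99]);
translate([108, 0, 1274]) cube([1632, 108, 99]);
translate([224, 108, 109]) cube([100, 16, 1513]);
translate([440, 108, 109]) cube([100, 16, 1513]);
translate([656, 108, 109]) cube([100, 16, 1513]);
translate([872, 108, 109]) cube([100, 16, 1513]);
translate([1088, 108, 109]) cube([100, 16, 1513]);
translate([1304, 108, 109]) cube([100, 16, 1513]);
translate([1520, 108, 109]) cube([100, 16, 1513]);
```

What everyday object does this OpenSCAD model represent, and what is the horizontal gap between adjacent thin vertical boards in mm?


A fence section. The picket gap is 116 mm.

Two posts, two rails, 7 pickets — a fence section. Span 1632 mm holds 7 pickets of 100 mm with 8 equal gaps: ⌊(1632 − 7·100) / 8⌋ = 116 mm.
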